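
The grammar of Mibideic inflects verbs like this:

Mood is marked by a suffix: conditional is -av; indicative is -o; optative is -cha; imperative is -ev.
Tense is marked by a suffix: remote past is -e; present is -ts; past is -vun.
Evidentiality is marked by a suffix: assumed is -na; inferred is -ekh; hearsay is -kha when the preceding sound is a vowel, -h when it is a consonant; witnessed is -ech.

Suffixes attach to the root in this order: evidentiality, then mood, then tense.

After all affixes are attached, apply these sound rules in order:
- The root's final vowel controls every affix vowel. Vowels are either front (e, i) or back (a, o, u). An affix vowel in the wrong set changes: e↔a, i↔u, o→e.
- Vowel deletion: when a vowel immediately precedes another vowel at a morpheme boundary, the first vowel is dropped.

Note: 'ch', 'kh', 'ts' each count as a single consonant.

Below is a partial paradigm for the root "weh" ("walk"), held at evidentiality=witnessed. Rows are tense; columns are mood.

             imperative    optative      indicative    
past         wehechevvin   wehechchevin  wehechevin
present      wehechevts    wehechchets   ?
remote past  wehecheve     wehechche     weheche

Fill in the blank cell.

wehechets

Attach evidentiality witnessed -ech → wehech.
Attach mood indicative -o → wehecho.
Attach tense present -ts → wehechots.
Apply vowel harmony: wehechots → wehechets.
Vowel deletion: no change.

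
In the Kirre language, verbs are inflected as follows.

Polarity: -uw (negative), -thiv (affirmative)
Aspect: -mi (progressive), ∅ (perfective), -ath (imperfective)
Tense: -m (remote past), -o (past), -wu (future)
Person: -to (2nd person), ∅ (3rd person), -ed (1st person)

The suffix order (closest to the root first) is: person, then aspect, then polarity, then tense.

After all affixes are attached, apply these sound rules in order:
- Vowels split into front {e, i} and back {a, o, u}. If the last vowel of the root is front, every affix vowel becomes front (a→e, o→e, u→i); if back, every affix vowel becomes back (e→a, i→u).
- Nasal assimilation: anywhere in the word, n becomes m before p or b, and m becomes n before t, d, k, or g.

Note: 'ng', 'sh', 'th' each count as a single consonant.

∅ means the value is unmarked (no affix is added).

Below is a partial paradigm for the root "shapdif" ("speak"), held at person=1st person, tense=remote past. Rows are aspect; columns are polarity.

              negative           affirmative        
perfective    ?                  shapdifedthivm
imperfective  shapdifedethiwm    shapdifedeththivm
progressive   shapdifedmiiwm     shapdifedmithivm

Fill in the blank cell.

Attach person 1st person -ed → shapdifed.
aspect = perfective: zero marking, form stays shapdifed.
Attach polarity negative -uw → shapdifeduw.
Attach tense remote past -m → shapdifeduwm.
Apply vowel harmony: shapdifeduwm → shapdifediwm.
Nasal assimilation: no change.

shapdifediwm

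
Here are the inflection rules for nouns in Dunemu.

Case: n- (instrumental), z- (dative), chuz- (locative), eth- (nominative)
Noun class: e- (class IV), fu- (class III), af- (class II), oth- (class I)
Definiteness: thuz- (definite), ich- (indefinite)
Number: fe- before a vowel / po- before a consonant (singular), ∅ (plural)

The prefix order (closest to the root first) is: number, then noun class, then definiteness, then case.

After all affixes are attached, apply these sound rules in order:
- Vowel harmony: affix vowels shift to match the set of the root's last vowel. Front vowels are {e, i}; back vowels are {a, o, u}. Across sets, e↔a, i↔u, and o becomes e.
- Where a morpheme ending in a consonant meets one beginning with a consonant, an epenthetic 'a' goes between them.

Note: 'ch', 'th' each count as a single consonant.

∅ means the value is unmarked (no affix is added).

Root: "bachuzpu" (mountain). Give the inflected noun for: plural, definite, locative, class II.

chuzathuzafabachuzpu

number = plural: zero marking, form stays bachuzpu.
Attach noun class class II af- → afbachuzpu.
Attach definiteness definite thuz- → thuzafbachuzpu.
Attach case locative chuz- → chuzthuzafbachuzpu.
Vowel harmony: no change.
Apply epenthesis: chuzthuzafbachuzpu → chuzathuzafabachuzpu.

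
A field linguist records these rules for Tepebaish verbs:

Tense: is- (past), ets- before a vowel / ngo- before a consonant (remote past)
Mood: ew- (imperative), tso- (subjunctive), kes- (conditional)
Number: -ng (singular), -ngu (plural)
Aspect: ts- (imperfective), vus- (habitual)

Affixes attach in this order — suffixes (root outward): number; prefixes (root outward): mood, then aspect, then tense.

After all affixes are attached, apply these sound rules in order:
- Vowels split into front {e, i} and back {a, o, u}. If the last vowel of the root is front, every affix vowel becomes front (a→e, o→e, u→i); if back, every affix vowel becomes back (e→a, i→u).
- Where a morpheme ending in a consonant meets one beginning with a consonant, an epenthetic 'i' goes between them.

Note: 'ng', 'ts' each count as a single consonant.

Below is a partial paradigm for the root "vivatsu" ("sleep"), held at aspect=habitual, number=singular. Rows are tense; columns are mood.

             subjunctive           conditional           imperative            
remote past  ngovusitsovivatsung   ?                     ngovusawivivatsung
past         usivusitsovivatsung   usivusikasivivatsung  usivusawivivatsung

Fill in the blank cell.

ngovusikasivivatsung

Attach mood conditional kes- → kesvivatsu.
Attach aspect habitual vus- → vuskesvivatsu.
Attach tense remote past ngo- (before consonant 'v') → ngovuskesvivatsu.
Attach number singular -ng → ngovuskesvivatsung.
Apply vowel harmony: ngovuskesvivatsung → ngovuskasvivatsung.
Apply epenthesis: ngovuskasvivatsung → ngovusikasivivatsung.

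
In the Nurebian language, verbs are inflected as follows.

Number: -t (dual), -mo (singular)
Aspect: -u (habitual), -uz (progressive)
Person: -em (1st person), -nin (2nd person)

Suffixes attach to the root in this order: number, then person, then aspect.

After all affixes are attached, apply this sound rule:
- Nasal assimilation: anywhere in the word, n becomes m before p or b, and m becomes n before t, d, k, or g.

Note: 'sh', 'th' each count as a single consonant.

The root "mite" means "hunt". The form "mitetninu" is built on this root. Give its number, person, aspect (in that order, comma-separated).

Segment: mite-t-nin-u.
number: -t → dual.
person: -nin → 2nd person.
aspect: -u → habitual.

dual, 2nd person, habitual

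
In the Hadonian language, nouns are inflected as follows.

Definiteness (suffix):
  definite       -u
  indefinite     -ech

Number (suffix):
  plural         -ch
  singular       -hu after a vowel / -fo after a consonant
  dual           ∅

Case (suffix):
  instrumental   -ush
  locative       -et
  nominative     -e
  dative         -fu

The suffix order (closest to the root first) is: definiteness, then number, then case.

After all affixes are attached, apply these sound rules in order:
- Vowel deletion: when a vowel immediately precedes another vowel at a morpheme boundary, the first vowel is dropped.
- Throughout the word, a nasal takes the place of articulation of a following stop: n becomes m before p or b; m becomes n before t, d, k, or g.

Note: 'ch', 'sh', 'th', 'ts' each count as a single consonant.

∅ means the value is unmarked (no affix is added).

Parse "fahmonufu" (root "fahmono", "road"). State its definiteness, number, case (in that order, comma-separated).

definite, dual, dative

Segment: fahmono-u-fu.
definiteness: -u → definite.
number: ∅ → dual.
case: -fu → dative.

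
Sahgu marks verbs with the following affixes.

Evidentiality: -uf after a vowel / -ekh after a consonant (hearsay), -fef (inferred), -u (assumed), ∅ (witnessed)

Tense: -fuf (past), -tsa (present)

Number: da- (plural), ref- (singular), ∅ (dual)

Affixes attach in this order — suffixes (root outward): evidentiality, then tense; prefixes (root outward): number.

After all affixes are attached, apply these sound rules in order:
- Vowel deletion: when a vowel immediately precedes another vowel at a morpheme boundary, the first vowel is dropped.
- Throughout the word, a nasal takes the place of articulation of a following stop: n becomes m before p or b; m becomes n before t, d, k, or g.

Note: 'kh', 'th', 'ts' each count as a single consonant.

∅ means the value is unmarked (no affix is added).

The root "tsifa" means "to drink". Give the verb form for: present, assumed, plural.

Attach evidentiality assumed -u → tsifau.
Attach tense present -tsa → tsifautsa.
Attach number plural da- → datsifautsa.
Apply vowel deletion: datsifautsa → datsifutsa.
Nasal assimilation: no change.

datsifutsa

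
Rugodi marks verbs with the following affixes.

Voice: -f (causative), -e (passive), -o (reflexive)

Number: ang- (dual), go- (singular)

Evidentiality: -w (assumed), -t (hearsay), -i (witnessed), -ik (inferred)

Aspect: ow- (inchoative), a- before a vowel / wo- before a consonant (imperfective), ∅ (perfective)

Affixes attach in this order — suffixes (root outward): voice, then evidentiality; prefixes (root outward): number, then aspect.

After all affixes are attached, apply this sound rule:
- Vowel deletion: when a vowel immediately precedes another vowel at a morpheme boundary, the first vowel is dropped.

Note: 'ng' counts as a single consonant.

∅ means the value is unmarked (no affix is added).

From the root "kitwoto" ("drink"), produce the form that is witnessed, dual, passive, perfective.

Attach voice passive -e → kitwotoe.
Attach number dual ang- → angkitwotoe.
Attach evidentiality witnessed -i → angkitwotoei.
aspect = perfective: zero marking, form stays angkitwotoei.
Apply vowel deletion: angkitwotoei → angkitwoti.

angkitwoti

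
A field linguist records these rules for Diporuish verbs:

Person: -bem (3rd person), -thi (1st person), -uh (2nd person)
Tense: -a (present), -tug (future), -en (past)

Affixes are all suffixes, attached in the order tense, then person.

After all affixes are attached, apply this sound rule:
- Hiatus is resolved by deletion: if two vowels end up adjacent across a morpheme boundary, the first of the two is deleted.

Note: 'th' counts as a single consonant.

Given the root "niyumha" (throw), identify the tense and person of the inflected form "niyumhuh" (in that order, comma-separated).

Segment: niyumha-a-uh.
tense: -a → present.
person: -uh → 2nd person.

present, 2nd person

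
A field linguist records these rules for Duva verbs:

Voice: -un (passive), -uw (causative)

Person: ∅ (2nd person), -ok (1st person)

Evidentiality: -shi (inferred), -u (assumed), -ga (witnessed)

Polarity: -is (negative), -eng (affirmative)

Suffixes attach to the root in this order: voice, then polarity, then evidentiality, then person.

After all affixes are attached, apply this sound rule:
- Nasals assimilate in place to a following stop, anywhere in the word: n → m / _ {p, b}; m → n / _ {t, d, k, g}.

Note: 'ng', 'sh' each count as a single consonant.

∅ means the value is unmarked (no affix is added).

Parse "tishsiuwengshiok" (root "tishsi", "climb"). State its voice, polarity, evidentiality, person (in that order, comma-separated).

causative, affirmative, inferred, 1st person

Segment: tishsi-uw-eng-shi-ok.
voice: -uw → causative.
polarity: -eng → affirmative.
evidentiality: -shi → inferred.
person: -ok → 1st person.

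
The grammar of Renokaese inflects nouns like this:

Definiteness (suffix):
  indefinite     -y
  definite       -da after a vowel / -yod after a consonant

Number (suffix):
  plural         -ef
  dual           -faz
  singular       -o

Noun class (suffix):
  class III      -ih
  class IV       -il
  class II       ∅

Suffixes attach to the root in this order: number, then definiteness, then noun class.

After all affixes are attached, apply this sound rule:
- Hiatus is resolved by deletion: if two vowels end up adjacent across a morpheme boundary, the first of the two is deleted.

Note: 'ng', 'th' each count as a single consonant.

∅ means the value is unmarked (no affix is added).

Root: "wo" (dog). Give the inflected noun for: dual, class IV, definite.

wofazyodil

Attach number dual -faz → wofaz.
Attach definiteness definite -yod (after consonant 'z') → wofazyod.
Attach noun class class IV -il → wofazyodil.
Vowel deletion: no change.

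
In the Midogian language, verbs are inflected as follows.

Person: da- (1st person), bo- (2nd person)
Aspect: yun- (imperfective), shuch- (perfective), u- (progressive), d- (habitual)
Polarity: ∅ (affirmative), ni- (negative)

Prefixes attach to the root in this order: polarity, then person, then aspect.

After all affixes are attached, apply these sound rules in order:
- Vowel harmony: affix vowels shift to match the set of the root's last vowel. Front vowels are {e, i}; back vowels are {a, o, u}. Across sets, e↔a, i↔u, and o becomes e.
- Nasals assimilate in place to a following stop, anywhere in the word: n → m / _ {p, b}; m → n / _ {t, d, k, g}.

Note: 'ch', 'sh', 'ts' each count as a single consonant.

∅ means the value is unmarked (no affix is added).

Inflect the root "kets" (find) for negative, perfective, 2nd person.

Attach polarity negative ni- → nikets.
Attach person 2nd person bo- → bonikets.
Attach aspect perfective shuch- → shuchbonikets.
Apply vowel harmony: shuchbonikets → shichbenikets.
Nasal assimilation: no change.

shichbenikets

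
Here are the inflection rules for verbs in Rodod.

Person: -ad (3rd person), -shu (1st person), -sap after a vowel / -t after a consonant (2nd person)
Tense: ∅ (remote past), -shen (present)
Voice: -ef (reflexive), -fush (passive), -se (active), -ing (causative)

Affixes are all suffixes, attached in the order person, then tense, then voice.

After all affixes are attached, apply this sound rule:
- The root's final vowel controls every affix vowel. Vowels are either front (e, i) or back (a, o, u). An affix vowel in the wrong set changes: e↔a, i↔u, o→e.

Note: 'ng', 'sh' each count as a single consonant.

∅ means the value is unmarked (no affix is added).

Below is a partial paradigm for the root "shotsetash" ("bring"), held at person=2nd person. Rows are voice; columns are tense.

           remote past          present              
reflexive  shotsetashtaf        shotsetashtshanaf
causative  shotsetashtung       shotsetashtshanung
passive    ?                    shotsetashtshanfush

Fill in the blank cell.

shotsetashtfush

Attach person 2nd person -t (after consonant 'sh') → shotsetasht.
tense = remote past: zero marking, form stays shotsetasht.
Attach voice passive -fush → shotsetashtfush.
Vowel harmony: no change.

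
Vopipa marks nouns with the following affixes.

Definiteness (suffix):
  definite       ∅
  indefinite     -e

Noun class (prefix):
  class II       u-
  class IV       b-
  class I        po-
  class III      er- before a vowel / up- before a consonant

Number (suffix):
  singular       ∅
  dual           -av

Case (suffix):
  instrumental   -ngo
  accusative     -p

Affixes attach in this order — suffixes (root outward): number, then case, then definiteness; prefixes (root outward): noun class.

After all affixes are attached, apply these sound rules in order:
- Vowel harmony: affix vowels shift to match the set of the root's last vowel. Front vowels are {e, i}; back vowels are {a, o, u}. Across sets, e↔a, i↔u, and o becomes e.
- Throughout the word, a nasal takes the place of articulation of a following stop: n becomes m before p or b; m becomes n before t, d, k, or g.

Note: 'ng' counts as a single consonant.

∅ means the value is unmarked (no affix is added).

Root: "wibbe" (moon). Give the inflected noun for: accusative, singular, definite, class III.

ipwibbep

number = singular: zero marking, form stays wibbe.
Attach case accusative -p → wibbep.
definiteness = definite: zero marking, form stays wibbep.
Attach noun class class III up- (before consonant 'w') → upwibbep.
Apply vowel harmony: upwibbep → ipwibbep.
Nasal assimilation: no change.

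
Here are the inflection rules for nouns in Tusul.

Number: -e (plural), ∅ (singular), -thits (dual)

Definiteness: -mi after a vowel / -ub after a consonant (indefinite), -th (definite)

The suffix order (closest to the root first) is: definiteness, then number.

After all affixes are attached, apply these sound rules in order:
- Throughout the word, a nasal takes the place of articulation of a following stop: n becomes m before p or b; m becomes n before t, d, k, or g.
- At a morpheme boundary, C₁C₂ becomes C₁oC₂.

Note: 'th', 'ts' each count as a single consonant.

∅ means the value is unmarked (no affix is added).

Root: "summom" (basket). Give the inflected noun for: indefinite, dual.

Attach definiteness indefinite -ub (after consonant 'm') → summomub.
Attach number dual -thits → summomubthits.
Nasal assimilation: no change.
Apply epenthesis: summomubthits → summomubothits.

summomubothits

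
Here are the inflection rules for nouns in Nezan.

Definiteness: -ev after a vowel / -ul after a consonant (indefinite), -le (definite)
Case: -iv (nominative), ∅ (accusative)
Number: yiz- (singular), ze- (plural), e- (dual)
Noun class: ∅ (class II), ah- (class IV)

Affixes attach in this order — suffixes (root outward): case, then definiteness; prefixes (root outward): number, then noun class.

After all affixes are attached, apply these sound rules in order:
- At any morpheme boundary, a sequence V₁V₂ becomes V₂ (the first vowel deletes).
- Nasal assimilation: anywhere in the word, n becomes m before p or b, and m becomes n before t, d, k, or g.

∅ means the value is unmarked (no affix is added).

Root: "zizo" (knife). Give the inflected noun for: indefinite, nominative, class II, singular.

yizzizivul

Attach case nominative -iv → zizoiv.
Attach number singular yiz- → yizzizoiv.
noun class = class II: zero marking, form stays yizzizoiv.
Attach definiteness indefinite -ul (after consonant 'v') → yizzizoivul.
Apply vowel deletion: yizzizoivul → yizzizivul.
Nasal assimilation: no change.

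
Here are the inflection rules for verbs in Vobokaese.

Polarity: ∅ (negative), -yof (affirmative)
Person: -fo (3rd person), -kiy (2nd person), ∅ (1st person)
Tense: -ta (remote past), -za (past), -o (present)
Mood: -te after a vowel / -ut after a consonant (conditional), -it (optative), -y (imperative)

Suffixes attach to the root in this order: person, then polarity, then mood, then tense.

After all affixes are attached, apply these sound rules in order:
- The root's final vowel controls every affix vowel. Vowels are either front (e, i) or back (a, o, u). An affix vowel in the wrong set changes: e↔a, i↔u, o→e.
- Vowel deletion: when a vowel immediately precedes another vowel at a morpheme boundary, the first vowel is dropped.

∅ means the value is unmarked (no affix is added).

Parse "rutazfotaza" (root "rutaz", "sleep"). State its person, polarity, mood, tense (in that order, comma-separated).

3rd person, negative, conditional, past

Segment: rutaz-fo-te-za.
person: -fo → 3rd person.
polarity: ∅ → negative.
mood: -te/ut → conditional.
tense: -za → past.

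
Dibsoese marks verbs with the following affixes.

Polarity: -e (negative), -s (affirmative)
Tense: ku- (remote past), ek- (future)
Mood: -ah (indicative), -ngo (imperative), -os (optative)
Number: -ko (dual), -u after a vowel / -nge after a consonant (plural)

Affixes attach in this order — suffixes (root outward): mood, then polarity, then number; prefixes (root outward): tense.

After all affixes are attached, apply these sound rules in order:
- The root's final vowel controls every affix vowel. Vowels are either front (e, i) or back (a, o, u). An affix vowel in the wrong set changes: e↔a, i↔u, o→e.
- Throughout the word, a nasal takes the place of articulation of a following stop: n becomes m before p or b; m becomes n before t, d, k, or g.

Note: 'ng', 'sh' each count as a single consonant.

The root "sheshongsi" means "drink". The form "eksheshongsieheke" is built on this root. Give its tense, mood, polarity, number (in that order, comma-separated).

Segment: ek-sheshongsi-ah-e-ko.
tense: ek- → future.
mood: -ah → indicative.
polarity: -e → negative.
number: -ko → dual.

future, indicative, negative, dual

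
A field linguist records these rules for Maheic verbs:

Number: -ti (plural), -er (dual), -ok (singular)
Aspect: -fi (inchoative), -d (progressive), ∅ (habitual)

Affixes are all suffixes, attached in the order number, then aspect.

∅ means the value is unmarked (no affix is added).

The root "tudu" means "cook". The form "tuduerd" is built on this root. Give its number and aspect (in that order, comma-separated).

Segment: tudu-er-d.
number: -er → dual.
aspect: -d → progressive.

dual, progressive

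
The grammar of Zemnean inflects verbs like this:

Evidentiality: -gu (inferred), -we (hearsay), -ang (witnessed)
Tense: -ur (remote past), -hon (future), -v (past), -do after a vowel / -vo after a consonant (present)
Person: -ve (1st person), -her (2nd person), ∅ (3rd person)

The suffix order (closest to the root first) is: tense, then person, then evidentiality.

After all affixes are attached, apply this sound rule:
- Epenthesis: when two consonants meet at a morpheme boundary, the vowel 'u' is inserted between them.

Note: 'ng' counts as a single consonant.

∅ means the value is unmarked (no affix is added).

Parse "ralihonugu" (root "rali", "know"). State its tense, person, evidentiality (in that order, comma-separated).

future, 3rd person, inferred

Segment: rali-hon-gu.
tense: -hon → future.
person: ∅ → 3rd person.
evidentiality: -gu → inferred.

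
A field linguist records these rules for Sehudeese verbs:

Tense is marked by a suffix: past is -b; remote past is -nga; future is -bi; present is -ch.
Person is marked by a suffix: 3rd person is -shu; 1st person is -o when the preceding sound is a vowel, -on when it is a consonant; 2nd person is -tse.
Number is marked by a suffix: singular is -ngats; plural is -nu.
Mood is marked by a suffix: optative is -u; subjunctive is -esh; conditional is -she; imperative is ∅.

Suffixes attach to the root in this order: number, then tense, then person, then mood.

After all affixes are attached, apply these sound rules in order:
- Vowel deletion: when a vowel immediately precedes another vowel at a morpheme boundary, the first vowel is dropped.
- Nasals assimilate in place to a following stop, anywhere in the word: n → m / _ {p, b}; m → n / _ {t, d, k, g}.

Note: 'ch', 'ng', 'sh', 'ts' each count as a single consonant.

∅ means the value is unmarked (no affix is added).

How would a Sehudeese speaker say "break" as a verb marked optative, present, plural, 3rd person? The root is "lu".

lunuchshu

Attach number plural -nu → lunu.
Attach tense present -ch → lunuch.
Attach person 3rd person -shu → lunuchshu.
Attach mood optative -u → lunuchshuu.
Apply vowel deletion: lunuchshuu → lunuchshu.
Nasal assimilation: no change.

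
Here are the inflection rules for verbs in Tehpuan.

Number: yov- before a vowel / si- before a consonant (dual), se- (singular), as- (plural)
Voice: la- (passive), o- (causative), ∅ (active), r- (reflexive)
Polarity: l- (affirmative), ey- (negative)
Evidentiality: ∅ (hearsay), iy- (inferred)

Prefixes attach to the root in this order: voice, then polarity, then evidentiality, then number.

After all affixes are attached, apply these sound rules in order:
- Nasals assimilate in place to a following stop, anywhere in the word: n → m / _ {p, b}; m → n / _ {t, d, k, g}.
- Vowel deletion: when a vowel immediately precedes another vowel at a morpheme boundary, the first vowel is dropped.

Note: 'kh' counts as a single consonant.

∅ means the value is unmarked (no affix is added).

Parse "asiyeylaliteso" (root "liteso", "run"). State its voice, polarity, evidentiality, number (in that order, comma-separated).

Segment: as-iy-ey-la-liteso.
voice: la- → passive.
polarity: ey- → negative.
evidentiality: iy- → inferred.
number: as- → plural.

passive, negative, inferred, plural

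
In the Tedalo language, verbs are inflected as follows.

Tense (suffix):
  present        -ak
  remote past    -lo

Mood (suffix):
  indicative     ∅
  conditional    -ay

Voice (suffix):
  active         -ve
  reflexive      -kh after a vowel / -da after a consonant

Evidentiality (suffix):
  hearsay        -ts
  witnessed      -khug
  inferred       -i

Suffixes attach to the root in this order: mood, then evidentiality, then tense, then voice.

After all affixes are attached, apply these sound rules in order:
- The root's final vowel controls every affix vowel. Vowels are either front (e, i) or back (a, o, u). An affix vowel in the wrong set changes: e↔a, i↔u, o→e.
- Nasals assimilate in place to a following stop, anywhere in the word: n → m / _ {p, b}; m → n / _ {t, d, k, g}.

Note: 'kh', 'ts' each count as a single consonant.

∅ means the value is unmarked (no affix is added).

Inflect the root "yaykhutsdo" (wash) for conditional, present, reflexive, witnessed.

Attach mood conditional -ay → yaykhutsdoay.
Attach evidentiality witnessed -khug → yaykhutsdoaykhug.
Attach tense present -ak → yaykhutsdoaykhugak.
Attach voice reflexive -da (after consonant 'k') → yaykhutsdoaykhugakda.
Vowel harmony: no change.
Nasal assimilation: no change.

yaykhutsdoaykhugakda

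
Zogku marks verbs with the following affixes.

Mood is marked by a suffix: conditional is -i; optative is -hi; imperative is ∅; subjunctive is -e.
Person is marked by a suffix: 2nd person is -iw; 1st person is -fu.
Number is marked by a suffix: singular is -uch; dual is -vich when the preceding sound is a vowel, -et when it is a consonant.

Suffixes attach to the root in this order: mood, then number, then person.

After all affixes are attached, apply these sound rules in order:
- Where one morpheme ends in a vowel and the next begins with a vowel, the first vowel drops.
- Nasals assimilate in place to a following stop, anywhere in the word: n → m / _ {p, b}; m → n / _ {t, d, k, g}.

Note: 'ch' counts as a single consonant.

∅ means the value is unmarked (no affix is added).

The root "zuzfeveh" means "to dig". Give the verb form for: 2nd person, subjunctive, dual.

zuzfevehevichiw

Attach mood subjunctive -e → zuzfevehe.
Attach number dual -vich (after vowel 'e') → zuzfevehevich.
Attach person 2nd person -iw → zuzfevehevichiw.
Vowel deletion: no change.
Nasal assimilation: no change.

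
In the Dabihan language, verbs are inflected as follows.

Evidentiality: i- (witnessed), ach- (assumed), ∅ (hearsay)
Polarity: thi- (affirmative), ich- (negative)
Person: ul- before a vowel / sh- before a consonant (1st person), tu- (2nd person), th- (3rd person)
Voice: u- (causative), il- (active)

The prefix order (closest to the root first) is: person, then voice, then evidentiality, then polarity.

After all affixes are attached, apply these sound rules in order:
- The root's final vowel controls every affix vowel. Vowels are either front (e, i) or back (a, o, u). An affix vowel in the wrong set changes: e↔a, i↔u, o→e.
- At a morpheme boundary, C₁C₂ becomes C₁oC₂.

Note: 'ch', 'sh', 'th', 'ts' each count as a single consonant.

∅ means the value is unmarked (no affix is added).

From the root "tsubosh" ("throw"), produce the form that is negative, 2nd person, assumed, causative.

Attach person 2nd person tu- → tutsubosh.
Attach voice causative u- → ututsubosh.
Attach evidentiality assumed ach- → achututsubosh.
Attach polarity negative ich- → ichachututsubosh.
Apply vowel harmony: ichachututsubosh → uchachututsubosh.
Epenthesis: no change.

uchachututsubosh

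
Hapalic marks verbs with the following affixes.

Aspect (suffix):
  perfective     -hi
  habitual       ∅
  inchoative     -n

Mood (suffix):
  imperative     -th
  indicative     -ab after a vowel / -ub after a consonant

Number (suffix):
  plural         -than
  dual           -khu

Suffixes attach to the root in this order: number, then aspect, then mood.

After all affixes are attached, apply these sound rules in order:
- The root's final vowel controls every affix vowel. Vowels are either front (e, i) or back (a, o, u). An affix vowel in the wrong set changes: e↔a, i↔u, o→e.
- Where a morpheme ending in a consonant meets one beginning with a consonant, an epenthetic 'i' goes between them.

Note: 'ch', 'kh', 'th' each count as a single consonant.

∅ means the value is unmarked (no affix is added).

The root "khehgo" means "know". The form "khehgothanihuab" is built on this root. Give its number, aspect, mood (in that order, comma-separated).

plural, perfective, indicative

Segment: khehgo-than-hi-ab.
number: -than → plural.
aspect: -hi → perfective.
mood: -ab/ub → indicative.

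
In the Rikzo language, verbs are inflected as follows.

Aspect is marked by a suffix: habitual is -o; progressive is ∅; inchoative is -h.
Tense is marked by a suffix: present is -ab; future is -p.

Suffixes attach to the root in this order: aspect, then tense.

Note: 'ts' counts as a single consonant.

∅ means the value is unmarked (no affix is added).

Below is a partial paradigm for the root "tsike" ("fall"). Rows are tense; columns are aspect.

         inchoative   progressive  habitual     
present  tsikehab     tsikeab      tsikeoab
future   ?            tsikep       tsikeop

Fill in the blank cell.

Attach aspect inchoative -h → tsikeh.
Attach tense future -p → tsikehp.

tsikehp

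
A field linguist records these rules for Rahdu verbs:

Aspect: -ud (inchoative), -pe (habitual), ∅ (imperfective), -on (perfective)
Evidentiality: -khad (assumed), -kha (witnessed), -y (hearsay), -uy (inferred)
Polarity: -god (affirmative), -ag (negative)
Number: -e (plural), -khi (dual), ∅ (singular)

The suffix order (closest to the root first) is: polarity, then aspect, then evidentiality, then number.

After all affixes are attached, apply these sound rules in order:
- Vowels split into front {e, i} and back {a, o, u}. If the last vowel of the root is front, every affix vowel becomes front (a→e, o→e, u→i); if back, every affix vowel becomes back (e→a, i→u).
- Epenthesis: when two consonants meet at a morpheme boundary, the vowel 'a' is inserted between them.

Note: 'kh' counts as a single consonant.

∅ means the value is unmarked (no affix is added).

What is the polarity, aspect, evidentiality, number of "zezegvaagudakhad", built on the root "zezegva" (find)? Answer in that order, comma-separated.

negative, inchoative, assumed, singular

Segment: zezegva-ag-ud-khad.
polarity: -ag → negative.
aspect: -ud → inchoative.
evidentiality: -khad → assumed.
number: ∅ → singular.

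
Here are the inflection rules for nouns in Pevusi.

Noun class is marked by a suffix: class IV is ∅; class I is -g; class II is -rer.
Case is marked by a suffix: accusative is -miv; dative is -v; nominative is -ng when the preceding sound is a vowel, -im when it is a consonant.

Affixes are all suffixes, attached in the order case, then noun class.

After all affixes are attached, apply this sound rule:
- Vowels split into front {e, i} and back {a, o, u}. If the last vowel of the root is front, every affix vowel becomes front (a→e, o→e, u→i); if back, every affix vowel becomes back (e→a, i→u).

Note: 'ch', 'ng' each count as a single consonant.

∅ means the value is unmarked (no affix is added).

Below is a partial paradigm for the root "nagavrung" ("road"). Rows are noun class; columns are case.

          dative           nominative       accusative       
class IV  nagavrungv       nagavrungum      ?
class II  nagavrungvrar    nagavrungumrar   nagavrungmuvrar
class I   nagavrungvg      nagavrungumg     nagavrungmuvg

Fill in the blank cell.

Attach case accusative -miv → nagavrungmiv.
noun class = class IV: zero marking, form stays nagavrungmiv.
Apply vowel harmony: nagavrungmiv → nagavrungmuv.

nagavrungmuv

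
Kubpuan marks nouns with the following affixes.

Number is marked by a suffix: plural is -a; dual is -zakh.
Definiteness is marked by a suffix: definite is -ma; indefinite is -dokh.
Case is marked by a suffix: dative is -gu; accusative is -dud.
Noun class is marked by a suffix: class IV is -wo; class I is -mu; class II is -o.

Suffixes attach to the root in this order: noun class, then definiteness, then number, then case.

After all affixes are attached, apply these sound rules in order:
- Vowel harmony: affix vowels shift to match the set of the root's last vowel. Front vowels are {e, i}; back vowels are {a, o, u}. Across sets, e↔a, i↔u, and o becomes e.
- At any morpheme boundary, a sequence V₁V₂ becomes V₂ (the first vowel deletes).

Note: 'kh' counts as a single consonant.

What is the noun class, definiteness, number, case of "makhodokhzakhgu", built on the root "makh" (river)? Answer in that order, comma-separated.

class II, indefinite, dual, dative

Segment: makh-o-dokh-zakh-gu.
noun class: -o → class II.
definiteness: -dokh → indefinite.
number: -zakh → dual.
case: -gu → dative.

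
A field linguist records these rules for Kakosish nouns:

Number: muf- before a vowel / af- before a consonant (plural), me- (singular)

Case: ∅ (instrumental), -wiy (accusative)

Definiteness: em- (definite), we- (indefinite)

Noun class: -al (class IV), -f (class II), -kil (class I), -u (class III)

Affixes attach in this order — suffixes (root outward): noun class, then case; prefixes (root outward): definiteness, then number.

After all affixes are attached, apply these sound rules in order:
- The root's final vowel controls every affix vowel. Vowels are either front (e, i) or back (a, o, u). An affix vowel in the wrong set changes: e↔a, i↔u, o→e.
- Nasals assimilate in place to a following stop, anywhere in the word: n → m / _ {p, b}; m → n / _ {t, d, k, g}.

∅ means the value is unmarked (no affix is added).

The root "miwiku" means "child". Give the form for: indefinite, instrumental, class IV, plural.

Attach definiteness indefinite we- → wemiwiku.
Attach noun class class IV -al → wemiwikual.
case = instrumental: zero marking, form stays wemiwikual.
Attach number plural af- (before consonant 'w') → afwemiwikual.
Apply vowel harmony: afwemiwikual → afwamiwikual.
Nasal assimilation: no change.

afwamiwikual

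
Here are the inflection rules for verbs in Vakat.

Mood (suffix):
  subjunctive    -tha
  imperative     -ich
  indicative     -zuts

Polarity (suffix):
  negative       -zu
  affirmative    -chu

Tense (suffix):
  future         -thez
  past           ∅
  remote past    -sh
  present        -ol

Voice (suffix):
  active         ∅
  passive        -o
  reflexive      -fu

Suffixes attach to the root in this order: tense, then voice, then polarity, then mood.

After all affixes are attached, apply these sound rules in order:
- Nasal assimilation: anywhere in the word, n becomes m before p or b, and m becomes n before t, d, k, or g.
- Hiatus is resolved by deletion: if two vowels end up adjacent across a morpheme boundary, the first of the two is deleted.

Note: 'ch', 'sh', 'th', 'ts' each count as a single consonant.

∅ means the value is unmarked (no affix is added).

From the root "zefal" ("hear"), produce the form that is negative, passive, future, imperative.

zefalthezozich

Attach tense future -thez → zefalthez.
Attach voice passive -o → zefalthezo.
Attach polarity negative -zu → zefalthezozu.
Attach mood imperative -ich → zefalthezozuich.
Nasal assimilation: no change.
Apply vowel deletion: zefalthezozuich → zefalthezozich.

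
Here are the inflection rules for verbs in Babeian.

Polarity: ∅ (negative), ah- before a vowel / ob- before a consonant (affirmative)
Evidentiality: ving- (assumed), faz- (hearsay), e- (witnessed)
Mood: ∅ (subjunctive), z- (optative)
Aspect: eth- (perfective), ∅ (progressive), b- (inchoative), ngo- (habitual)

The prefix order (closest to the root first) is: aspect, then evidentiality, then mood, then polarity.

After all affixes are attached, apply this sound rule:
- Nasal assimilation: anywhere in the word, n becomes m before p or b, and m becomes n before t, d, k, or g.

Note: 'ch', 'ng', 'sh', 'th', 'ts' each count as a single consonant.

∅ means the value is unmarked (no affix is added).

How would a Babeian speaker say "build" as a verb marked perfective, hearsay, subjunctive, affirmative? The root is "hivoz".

Attach aspect perfective eth- → ethhivoz.
Attach evidentiality hearsay faz- → fazethhivoz.
mood = subjunctive: zero marking, form stays fazethhivoz.
Attach polarity affirmative ob- (before consonant 'f') → obfazethhivoz.
Nasal assimilation: no change.

obfazethhivoz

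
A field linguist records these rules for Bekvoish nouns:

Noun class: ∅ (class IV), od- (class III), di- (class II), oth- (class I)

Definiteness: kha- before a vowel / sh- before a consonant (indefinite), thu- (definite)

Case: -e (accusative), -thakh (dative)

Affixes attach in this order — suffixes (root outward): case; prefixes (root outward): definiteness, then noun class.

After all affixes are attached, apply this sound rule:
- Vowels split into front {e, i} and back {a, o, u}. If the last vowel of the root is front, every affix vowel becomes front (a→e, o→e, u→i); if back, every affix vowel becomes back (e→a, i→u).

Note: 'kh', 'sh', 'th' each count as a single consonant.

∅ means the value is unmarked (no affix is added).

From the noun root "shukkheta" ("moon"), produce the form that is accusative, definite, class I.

oththushukkhetaa

Attach definiteness definite thu- → thushukkheta.
Attach case accusative -e → thushukkhetae.
Attach noun class class I oth- → oththushukkhetae.
Apply vowel harmony: oththushukkhetae → oththushukkhetaa.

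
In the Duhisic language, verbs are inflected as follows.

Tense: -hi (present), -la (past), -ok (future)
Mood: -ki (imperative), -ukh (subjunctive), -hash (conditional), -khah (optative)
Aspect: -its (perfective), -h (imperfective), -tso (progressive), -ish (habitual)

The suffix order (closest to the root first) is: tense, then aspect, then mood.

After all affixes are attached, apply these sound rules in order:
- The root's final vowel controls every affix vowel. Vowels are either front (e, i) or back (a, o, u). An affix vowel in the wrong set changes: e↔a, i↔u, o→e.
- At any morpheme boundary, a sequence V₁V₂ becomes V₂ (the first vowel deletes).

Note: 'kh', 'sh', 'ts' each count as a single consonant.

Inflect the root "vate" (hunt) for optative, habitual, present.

vatehishkheh

Attach tense present -hi → vatehi.
Attach aspect habitual -ish → vatehiish.
Attach mood optative -khah → vatehiishkhah.
Apply vowel harmony: vatehiishkhah → vatehiishkheh.
Apply vowel deletion: vatehiishkheh → vatehishkheh.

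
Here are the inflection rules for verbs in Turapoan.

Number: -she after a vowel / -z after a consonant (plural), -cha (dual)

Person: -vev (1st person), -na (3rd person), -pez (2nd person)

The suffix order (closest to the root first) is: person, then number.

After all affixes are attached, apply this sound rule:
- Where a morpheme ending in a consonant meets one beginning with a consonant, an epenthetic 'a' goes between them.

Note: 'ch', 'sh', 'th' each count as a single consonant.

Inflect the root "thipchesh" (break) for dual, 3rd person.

thipcheshanacha

Attach person 3rd person -na → thipcheshna.
Attach number dual -cha → thipcheshnacha.
Apply epenthesis: thipcheshnacha → thipcheshanacha.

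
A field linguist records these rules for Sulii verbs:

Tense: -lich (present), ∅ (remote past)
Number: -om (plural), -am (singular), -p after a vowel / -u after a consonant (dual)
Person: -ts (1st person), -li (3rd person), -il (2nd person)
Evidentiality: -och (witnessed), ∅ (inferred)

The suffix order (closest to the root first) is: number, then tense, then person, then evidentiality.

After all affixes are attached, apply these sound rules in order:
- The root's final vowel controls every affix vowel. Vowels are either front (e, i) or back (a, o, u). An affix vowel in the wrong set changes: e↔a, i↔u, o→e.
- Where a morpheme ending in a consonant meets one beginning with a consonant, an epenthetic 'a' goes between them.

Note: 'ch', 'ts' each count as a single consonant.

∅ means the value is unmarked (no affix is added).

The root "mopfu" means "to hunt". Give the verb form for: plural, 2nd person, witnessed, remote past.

mopfuomuloch

Attach number plural -om → mopfuom.
tense = remote past: zero marking, form stays mopfuom.
Attach person 2nd person -il → mopfuomil.
Attach evidentiality witnessed -och → mopfuomiloch.
Apply vowel harmony: mopfuomiloch → mopfuomuloch.
Epenthesis: no change.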